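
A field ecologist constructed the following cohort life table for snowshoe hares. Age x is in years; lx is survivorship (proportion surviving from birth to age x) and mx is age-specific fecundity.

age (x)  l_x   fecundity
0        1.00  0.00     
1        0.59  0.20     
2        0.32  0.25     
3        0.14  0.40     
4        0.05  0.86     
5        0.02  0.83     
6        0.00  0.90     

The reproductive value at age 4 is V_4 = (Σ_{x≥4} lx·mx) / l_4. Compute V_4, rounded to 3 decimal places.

lx·mx for x ≥ 4: 0.043, 0.0166, 0 → sum = 0.0596
V_4 = 0.0596 / l_4 = 0.0596 / 0.05 = 1.192 → 1.192

1.192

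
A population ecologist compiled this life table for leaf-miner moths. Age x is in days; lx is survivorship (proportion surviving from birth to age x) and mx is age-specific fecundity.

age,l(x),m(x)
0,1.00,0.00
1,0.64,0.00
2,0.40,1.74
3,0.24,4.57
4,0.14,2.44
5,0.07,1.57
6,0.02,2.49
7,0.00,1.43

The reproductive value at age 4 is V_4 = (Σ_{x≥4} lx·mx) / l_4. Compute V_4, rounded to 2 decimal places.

3.58

lx·mx for x ≥ 4: 0.3416, 0.1099, 0.0498, 0 → sum = 0.5013
V_4 = 0.5013 / l_4 = 0.5013 / 0.14 = 3.580714… → 3.58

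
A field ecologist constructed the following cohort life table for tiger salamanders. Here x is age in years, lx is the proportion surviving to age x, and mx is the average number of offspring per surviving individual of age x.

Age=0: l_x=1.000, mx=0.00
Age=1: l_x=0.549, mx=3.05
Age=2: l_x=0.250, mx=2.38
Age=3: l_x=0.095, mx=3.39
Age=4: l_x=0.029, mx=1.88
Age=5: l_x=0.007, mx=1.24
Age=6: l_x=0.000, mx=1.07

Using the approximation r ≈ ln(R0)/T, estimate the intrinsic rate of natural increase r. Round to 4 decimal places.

R0 = Σ lx·mx = 0 + 1.67445 + 0.595 + 0.32205 + 0.05452 + 0.00868 + 0 = 2.6547
Σ x·lx·mx = 4.09208; T = 4.09208/2.6547 = 1.54145…
r ≈ ln(R0)/T = ln(2.6547)/1.54145… = 0.633386… → 0.6334

0.6334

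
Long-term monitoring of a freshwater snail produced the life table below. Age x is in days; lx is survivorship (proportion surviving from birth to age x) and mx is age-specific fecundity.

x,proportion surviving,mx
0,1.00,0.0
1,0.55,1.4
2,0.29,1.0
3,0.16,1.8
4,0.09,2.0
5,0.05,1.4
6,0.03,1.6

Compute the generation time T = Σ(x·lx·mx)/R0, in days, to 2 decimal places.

lx·mx: 0, 0.77, 0.29, 0.288, 0.18, 0.07, 0.048 → R0 = 1.646
x·lx·mx: 0, 0.77, 0.58, 0.864, 0.72, 0.35, 0.288 → Σ = 3.572
T = 3.572 / 1.646 = 2.170109… → 2.17

2.17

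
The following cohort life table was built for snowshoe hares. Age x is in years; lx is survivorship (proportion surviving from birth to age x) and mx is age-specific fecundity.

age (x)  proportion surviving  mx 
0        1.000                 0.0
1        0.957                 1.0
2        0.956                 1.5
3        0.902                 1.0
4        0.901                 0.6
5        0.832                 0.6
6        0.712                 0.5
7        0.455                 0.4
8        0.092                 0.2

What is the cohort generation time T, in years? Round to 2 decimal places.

3.02

lx·mx: 0, 0.957, 1.434, 0.902, 0.5406, 0.4992, 0.356, 0.182, 0.0184 → R0 = 4.8892
x·lx·mx: 0, 0.957, 2.868, 2.706, 2.1624, 2.496, 2.136, 1.274, 0.1472 → Σ = 14.7466
T = 14.7466 / 4.8892 = 3.016158… → 3.02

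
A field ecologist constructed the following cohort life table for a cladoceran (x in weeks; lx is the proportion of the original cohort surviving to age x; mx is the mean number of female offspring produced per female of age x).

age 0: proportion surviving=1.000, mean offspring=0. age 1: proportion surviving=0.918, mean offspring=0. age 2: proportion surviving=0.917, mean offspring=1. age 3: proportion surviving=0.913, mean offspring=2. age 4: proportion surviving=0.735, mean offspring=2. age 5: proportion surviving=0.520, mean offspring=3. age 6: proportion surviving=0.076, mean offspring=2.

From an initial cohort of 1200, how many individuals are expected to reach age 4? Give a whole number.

882

Expected survivors = N0 · l_4 = 1200 × 0.735 = 882 → 882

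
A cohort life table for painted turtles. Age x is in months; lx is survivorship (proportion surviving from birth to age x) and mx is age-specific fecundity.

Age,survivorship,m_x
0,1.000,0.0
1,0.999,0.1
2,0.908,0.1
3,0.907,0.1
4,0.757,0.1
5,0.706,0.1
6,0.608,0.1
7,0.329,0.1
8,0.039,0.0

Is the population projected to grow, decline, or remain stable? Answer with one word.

declining

R0 = Σ lx·mx = 0 + 0.0999 + 0.0908 + 0.0907 + 0.0757 + 0.0706 + 0.0608 + 0.0329 + 0 = 0.5214
R0 < 1, so the population is declining.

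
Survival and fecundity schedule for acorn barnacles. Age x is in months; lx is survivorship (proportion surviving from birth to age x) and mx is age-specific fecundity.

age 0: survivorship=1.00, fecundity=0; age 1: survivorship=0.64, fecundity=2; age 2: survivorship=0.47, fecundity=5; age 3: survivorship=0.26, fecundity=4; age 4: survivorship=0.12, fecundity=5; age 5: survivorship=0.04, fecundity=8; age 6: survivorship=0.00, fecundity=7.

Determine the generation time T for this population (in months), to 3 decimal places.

2.343

lx·mx: 0, 1.28, 2.35, 1.04, 0.6, 0.32, 0 → R0 = 5.59
x·lx·mx: 0, 1.28, 4.7, 3.12, 2.4, 1.6, 0 → Σ = 13.1
T = 13.1 / 5.59 = 2.34347… → 2.343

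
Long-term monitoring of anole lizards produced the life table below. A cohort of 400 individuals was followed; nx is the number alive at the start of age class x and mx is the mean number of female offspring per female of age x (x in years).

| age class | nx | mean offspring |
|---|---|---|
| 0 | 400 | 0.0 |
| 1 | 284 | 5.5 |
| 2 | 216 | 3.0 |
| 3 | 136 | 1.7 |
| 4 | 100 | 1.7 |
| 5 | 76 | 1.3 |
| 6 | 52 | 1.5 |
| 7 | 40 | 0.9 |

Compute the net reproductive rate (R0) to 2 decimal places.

7.06

lx = nx/n0 = nx/400: 1, 0.71, 0.54, 0.34, 0.25, 0.19, 0.13, 0.1
lx·mx by age: 0, 3.905, 1.62, 0.578, 0.425, 0.247, 0.195, 0.09
R0 = Σ lx·mx = 7.06 → 7.06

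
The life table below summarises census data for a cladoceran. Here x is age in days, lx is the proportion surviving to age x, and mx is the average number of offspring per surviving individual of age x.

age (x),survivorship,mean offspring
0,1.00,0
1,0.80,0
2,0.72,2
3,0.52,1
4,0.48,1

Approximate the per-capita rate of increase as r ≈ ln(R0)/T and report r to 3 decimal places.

R0 = Σ lx·mx = 0 + 0 + 1.44 + 0.52 + 0.48 = 2.44
Σ x·lx·mx = 6.36; T = 6.36/2.44 = 2.60656…
r ≈ ln(R0)/T = ln(2.44)/2.60656… = 0.34221… → 0.342

0.342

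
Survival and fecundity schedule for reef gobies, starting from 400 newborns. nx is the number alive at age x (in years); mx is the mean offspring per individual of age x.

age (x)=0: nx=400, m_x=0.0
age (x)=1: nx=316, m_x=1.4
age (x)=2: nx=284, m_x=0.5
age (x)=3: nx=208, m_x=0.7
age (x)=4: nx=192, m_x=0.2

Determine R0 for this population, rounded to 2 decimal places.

1.92

lx = nx/n0 = nx/400: 1, 0.79, 0.71, 0.52, 0.48
lx·mx by age: 0, 1.106, 0.355, 0.364, 0.096
R0 = Σ lx·mx = 1.921 → 1.92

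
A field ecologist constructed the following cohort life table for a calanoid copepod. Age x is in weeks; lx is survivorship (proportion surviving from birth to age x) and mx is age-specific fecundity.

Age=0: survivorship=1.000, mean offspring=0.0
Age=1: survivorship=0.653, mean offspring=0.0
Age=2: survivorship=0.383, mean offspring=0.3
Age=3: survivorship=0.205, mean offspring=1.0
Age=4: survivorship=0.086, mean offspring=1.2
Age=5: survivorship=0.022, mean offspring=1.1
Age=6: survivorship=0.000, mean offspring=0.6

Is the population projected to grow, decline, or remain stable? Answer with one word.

declining

R0 = Σ lx·mx = 0 + 0 + 0.1149 + 0.205 + 0.1032 + 0.0242 + 0 = 0.4473
R0 < 1, so the population is declining.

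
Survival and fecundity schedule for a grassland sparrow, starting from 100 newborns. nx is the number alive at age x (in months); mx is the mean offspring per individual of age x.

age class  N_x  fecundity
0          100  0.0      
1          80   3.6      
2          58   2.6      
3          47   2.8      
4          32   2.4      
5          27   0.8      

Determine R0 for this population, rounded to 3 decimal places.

lx = nx/n0 = nx/100: 1, 0.8, 0.58, 0.47, 0.32, 0.27
lx·mx by age: 0, 2.88, 1.508, 1.316, 0.768, 0.216
R0 = Σ lx·mx = 6.688 → 6.688

6.688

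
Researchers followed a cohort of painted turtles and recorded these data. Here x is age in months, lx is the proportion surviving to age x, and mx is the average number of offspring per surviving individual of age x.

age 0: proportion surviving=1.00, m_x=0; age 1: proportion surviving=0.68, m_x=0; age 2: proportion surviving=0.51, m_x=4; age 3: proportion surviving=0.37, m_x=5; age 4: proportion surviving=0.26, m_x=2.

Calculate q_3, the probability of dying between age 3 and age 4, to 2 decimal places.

q_3 = (l_3 − l_4) / l_3 = (0.37 − 0.26) / 0.37
     = 0.11 / 0.37 = 0.297297… → 0.30

0.30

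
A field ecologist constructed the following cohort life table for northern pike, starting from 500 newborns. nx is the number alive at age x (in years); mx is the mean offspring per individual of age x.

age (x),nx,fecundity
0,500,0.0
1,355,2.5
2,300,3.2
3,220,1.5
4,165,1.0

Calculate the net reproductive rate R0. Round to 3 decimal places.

lx = nx/n0 = nx/500: 1, 0.71, 0.6, 0.44, 0.33
lx·mx by age: 0, 1.775, 1.92, 0.66, 0.33
R0 = Σ lx·mx = 4.685 → 4.685

4.685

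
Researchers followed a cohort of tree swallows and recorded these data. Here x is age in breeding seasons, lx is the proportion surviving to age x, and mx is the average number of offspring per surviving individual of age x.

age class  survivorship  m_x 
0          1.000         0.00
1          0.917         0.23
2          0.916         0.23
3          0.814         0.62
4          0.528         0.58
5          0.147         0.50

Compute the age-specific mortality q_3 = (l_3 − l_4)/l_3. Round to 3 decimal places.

0.351

q_3 = (l_3 − l_4) / l_3 = (0.814 − 0.528) / 0.814
     = 0.286 / 0.814 = 0.351351… → 0.351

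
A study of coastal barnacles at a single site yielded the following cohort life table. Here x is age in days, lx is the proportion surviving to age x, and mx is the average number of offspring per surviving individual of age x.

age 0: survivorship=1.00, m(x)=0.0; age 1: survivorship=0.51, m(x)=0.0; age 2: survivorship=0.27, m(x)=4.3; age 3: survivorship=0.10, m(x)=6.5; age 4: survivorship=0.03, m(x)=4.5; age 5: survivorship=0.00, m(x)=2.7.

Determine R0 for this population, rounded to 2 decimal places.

lx·mx by age: 0, 0, 1.161, 0.65, 0.135, 0
R0 = Σ lx·mx = 1.946 → 1.95

1.95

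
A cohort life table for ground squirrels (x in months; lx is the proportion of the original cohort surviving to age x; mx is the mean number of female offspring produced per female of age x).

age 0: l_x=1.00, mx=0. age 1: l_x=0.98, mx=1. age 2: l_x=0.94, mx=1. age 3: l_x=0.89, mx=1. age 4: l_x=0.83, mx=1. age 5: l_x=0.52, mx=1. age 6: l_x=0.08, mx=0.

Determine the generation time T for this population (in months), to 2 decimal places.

lx·mx: 0, 0.98, 0.94, 0.89, 0.83, 0.52, 0 → R0 = 4.16
x·lx·mx: 0, 0.98, 1.88, 2.67, 3.32, 2.6, 0 → Σ = 11.45
T = 11.45 / 4.16 = 2.752404… → 2.75

2.75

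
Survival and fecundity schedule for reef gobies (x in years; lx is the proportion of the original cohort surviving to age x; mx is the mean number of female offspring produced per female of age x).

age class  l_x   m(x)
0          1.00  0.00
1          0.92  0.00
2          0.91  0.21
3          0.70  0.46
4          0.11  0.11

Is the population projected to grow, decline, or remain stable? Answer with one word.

R0 = Σ lx·mx = 0 + 0 + 0.1911 + 0.322 + 0.0121 = 0.5252
R0 < 1, so the population is declining.

declining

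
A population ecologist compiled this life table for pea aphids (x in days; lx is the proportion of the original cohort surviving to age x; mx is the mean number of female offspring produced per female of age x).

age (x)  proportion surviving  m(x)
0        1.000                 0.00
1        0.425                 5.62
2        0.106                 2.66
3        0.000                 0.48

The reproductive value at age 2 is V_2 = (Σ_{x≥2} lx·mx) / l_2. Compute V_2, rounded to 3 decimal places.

lx·mx for x ≥ 2: 0.28196, 0 → sum = 0.28196
V_2 = 0.28196 / l_2 = 0.28196 / 0.106 = 2.66 → 2.660

2.660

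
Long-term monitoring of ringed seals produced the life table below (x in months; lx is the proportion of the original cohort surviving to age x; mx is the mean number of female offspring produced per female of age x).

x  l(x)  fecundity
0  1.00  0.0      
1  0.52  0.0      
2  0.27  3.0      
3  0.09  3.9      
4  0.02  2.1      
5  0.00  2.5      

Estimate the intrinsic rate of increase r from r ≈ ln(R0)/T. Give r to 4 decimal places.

0.0783

R0 = Σ lx·mx = 0 + 0 + 0.81 + 0.351 + 0.042 + 0 = 1.203
Σ x·lx·mx = 2.841; T = 2.841/1.203 = 2.3616…
r ≈ ln(R0)/T = ln(1.203)/2.3616… = 0.07826… → 0.0783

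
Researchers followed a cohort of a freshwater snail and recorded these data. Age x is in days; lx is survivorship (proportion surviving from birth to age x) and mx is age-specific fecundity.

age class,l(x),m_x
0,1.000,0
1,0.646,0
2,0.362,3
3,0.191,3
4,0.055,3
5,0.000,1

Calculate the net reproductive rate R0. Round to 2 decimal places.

1.82

lx·mx by age: 0, 0, 1.086, 0.573, 0.165, 0
R0 = Σ lx·mx = 1.824 → 1.82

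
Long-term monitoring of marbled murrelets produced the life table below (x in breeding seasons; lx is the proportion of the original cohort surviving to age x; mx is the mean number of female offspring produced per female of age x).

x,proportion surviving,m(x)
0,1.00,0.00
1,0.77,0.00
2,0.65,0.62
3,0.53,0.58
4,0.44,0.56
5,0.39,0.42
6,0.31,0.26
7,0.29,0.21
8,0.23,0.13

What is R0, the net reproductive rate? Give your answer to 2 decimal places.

lx·mx by age: 0, 0, 0.403, 0.3074, 0.2464, 0.1638, 0.0806, 0.0609, 0.0299
R0 = Σ lx·mx = 1.292 → 1.29

1.29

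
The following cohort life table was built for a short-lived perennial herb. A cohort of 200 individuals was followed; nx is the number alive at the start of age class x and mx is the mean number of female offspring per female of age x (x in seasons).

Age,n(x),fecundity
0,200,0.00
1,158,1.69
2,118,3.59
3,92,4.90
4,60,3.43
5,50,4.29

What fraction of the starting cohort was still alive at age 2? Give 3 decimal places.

l_2 = n_2/n_0 = 118/200 = 0.59 → 0.590

0.590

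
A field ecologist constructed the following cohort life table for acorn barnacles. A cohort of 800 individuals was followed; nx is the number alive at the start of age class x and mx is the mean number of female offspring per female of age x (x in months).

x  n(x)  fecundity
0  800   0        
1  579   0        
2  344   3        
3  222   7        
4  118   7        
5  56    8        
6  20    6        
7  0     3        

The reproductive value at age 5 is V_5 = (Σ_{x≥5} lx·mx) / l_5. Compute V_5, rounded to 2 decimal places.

10.14

lx = nx/n0 = nx/800: 1, 0.72375, 0.43, 0.2775, 0.1475, 0.07, 0.025, 0
lx·mx for x ≥ 5: 0.56, 0.15, 0 → sum = 0.71
V_5 = 0.71 / l_5 = 0.71 / 0.07 = 10.142857… → 10.14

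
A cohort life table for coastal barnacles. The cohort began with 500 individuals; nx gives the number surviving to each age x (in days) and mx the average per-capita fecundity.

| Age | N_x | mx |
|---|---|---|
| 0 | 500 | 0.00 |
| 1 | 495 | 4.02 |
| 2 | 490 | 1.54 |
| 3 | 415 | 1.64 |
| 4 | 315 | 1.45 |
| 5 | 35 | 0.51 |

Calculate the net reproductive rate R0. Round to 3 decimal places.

lx = nx/n0 = nx/500: 1, 0.99, 0.98, 0.83, 0.63, 0.07
lx·mx by age: 0, 3.9798, 1.5092, 1.3612, 0.9135, 0.0357
R0 = Σ lx·mx = 7.7994 → 7.799

7.799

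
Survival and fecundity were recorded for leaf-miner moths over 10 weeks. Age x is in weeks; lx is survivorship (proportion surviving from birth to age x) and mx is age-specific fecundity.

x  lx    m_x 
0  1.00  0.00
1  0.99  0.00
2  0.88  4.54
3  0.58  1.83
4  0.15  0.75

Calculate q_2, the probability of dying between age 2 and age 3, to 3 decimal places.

q_2 = (l_2 − l_3) / l_2 = (0.88 − 0.58) / 0.88
     = 0.3 / 0.88 = 0.340909… → 0.341

0.341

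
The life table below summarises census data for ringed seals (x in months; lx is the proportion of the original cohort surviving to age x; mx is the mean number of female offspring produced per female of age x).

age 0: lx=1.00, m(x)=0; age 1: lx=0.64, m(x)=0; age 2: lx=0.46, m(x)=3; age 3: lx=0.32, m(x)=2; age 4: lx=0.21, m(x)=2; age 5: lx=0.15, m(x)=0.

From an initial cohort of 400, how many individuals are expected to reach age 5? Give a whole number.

60

Expected survivors = N0 · l_5 = 400 × 0.15 = 60 → 60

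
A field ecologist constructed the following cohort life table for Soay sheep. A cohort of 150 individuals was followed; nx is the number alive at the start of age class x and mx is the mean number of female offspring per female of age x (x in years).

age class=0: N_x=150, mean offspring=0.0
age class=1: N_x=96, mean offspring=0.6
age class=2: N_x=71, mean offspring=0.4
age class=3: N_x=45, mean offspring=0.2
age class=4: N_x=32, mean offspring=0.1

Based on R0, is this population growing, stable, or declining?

lx = nx/n0 = nx/150: 1, 0.64, 0.47333…, 0.3, 0.21333…
R0 = Σ lx·mx = 0 + 0.384 + 0.189333… + 0.06 + 0.021333… = 0.654667…
R0 < 1, so the population is declining.

declining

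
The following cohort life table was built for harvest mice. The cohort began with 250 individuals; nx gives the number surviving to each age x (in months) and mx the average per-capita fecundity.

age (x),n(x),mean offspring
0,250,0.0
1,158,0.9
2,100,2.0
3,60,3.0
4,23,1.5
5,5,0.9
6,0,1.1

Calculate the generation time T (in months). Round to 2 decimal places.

2.21

lx = nx/n0 = nx/250: 1, 0.632, 0.4, 0.24, 0.092, 0.02, 0
lx·mx: 0, 0.5688, 0.8, 0.72, 0.138, 0.018, 0 → R0 = 2.2448
x·lx·mx: 0, 0.5688, 1.6, 2.16, 0.552, 0.09, 0 → Σ = 4.9708
T = 4.9708 / 2.2448 = 2.214362… → 2.21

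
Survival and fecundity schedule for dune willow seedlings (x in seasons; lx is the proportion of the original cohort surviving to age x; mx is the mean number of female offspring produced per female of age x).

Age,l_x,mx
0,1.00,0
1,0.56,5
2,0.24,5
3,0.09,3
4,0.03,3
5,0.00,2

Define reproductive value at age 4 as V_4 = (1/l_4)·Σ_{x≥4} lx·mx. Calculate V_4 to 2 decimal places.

3.00

lx·mx for x ≥ 4: 0.09, 0 → sum = 0.09
V_4 = 0.09 / l_4 = 0.09 / 0.03 = 3 → 3.00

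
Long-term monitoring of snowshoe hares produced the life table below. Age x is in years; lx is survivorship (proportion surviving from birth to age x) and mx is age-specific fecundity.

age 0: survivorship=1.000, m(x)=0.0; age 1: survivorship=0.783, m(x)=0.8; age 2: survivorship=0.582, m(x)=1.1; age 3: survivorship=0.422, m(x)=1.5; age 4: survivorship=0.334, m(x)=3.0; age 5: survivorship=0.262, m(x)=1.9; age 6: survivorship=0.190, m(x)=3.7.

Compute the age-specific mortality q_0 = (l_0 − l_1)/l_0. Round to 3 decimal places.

q_0 = (l_0 − l_1) / l_0 = (1 − 0.783) / 1
     = 0.217 / 1 = 0.217 → 0.217

0.217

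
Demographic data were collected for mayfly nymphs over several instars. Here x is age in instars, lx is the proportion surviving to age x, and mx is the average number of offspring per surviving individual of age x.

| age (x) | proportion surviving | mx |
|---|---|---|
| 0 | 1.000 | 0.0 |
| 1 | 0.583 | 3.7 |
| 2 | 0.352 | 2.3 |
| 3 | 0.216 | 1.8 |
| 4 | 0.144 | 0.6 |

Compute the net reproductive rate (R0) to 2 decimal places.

lx·mx by age: 0, 2.1571, 0.8096, 0.3888, 0.0864
R0 = Σ lx·mx = 3.4419 → 3.44

3.44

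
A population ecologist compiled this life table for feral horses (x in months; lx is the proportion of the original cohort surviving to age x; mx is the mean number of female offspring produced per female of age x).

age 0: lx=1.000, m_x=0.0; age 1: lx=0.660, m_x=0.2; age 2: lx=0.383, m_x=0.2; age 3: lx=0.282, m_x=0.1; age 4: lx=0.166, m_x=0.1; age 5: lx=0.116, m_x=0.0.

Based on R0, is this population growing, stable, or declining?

R0 = Σ lx·mx = 0 + 0.132 + 0.0766 + 0.0282 + 0.0166 + 0 = 0.2534
R0 < 1, so the population is declining.

declining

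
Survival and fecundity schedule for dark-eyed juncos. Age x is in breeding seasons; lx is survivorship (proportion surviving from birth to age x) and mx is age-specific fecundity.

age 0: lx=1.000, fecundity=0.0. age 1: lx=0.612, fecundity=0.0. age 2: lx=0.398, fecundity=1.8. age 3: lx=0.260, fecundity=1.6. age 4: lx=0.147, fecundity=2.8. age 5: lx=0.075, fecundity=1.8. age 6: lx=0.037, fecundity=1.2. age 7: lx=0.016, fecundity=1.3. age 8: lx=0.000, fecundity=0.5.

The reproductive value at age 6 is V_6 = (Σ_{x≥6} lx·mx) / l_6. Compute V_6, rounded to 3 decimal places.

1.762

lx·mx for x ≥ 6: 0.0444, 0.0208, 0 → sum = 0.0652
V_6 = 0.0652 / l_6 = 0.0652 / 0.037 = 1.762162… → 1.762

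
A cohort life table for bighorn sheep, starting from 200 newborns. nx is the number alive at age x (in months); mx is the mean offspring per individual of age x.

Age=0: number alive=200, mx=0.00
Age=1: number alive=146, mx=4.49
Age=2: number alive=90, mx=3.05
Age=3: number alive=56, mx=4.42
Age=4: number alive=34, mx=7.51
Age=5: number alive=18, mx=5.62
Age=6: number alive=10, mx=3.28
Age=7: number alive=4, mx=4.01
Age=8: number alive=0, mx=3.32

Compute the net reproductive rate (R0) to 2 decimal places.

lx = nx/n0 = nx/200: 1, 0.73, 0.45, 0.28, 0.17, 0.09, 0.05, 0.02, 0
lx·mx by age: 0, 3.2777, 1.3725, 1.2376, 1.2767, 0.5058, 0.164, 0.0802, 0
R0 = Σ lx·mx = 7.9145 → 7.91

7.91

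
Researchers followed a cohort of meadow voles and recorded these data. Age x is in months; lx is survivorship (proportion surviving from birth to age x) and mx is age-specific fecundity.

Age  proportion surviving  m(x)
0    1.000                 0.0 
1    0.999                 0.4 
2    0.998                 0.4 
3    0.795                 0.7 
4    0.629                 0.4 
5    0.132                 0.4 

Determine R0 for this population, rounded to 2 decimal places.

lx·mx by age: 0, 0.3996, 0.3992, 0.5565, 0.2516, 0.0528
R0 = Σ lx·mx = 1.6597 → 1.66

1.66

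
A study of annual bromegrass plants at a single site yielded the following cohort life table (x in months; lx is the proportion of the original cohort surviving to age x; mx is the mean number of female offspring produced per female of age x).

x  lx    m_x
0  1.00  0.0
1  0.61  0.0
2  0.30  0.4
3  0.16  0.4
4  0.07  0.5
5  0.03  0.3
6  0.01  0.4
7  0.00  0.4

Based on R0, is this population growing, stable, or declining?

R0 = Σ lx·mx = 0 + 0 + 0.12 + 0.064 + 0.035 + 0.009 + 0.004 + 0 = 0.232
R0 < 1, so the population is declining.

declining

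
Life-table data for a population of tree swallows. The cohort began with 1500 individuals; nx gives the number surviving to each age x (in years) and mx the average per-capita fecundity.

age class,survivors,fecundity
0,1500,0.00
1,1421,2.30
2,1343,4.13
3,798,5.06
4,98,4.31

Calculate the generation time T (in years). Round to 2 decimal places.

lx = nx/n0 = nx/1500: 1, 0.94733…, 0.89533…, 0.532, 0.06533…
lx·mx: 0, 2.178867…, 3.697727…, 2.69192, 0.281587… → R0 = 8.8501…
x·lx·mx: 0, 2.178867…, 7.395453…, 8.07576, 1.126347… → Σ = 18.776427…
T = 18.776427… / 8.8501… = 2.121606… → 2.12

2.12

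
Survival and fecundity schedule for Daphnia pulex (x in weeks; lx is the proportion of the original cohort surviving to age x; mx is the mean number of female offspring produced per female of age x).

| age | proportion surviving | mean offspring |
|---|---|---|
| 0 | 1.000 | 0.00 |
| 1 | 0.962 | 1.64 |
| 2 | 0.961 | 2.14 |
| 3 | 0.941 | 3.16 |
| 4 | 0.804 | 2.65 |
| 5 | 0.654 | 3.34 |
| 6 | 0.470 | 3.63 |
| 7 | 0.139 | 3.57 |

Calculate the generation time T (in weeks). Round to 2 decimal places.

3.64

lx·mx: 0, 1.57768, 2.05654, 2.97356, 2.1306, 2.18436, 1.7061, 0.49623 → R0 = 13.12507
x·lx·mx: 0, 1.57768, 4.11308, 8.92068, 8.5224, 10.9218, 10.2366, 3.47361 → Σ = 47.76585
T = 47.76585 / 13.12507 = 3.639283… → 3.64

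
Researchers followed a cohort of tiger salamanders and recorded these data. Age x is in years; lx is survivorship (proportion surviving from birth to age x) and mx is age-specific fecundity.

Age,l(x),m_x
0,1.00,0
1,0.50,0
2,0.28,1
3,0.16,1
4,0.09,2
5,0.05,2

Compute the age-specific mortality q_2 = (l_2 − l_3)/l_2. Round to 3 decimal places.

0.429

q_2 = (l_2 − l_3) / l_2 = (0.28 − 0.16) / 0.28
     = 0.12 / 0.28 = 0.428571… → 0.429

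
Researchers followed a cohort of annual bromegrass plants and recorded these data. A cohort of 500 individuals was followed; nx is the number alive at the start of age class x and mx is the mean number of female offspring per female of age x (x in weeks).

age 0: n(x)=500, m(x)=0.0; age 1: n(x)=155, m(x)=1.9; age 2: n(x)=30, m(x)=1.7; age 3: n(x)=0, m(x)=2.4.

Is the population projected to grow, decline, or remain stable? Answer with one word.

declining

lx = nx/n0 = nx/500: 1, 0.31, 0.06, 0
R0 = Σ lx·mx = 0 + 0.589 + 0.102 + 0 = 0.691
R0 < 1, so the population is declining.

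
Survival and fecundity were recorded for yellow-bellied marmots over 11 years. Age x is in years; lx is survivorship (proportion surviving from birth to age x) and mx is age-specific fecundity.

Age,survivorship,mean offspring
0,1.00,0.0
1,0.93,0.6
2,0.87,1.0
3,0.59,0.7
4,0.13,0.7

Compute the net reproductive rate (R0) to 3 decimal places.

lx·mx by age: 0, 0.558, 0.87, 0.413, 0.091
R0 = Σ lx·mx = 1.932 → 1.932

1.932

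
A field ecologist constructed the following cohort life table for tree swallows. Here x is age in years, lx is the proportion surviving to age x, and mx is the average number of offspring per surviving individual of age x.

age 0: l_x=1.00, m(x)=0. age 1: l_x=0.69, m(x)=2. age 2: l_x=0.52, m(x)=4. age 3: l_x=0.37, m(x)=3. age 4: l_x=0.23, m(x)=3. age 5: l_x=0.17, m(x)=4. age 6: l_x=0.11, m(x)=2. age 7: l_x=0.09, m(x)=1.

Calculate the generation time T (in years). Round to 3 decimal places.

2.717

lx·mx: 0, 1.38, 2.08, 1.11, 0.69, 0.68, 0.22, 0.09 → R0 = 6.25
x·lx·mx: 0, 1.38, 4.16, 3.33, 2.76, 3.4, 1.32, 0.63 → Σ = 16.98
T = 16.98 / 6.25 = 2.7168 → 2.717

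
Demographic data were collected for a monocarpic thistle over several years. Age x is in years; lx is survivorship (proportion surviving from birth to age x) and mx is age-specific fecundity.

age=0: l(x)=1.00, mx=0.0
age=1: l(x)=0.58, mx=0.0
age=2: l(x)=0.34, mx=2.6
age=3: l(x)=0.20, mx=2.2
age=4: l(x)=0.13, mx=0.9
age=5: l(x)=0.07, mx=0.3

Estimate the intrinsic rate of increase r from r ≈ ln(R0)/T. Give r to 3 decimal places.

R0 = Σ lx·mx = 0 + 0 + 0.884 + 0.44 + 0.117 + 0.021 = 1.462
Σ x·lx·mx = 3.661; T = 3.661/1.462 = 2.5041…
r ≈ ln(R0)/T = ln(1.462)/2.5041… = 0.15167… → 0.152

0.152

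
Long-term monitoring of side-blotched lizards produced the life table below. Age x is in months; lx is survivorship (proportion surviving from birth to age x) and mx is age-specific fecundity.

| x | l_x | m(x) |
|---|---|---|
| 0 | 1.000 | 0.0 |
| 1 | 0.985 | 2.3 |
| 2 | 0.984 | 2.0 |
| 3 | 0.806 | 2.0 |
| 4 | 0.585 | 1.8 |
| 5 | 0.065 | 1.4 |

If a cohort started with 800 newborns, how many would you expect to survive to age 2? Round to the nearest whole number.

787

Expected survivors = N0 · l_2 = 800 × 0.984 = 787.2 → 787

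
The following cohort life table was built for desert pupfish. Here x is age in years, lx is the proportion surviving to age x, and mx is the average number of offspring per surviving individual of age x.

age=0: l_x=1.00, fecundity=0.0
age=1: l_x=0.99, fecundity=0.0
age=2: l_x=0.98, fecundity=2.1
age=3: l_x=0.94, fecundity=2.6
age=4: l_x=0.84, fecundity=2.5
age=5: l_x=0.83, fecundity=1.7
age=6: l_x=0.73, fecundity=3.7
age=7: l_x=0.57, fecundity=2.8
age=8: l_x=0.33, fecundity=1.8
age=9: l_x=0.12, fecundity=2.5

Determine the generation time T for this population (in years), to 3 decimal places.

4.675

lx·mx: 0, 0, 2.058, 2.444, 2.1, 1.411, 2.701, 1.596, 0.594, 0.3 → R0 = 13.204
x·lx·mx: 0, 0, 4.116, 7.332, 8.4, 7.055, 16.206, 11.172, 4.752, 2.7 → Σ = 61.733
T = 61.733 / 13.204 = 4.675326… → 4.675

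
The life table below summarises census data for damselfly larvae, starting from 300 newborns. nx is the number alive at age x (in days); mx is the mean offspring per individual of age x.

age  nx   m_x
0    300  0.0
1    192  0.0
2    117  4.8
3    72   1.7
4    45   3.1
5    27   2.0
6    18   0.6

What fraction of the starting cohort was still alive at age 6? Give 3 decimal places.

0.060

l_6 = n_6/n_0 = 18/300 = 0.06 → 0.060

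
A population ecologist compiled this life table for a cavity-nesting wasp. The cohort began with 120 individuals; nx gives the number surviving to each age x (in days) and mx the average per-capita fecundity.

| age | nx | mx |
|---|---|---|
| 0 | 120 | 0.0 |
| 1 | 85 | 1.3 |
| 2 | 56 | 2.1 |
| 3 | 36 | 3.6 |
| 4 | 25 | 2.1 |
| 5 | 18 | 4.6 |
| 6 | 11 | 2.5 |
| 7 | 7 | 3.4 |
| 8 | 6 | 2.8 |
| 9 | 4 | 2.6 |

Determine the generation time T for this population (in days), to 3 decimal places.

3.356

lx = nx/n0 = nx/120: 1, 0.70833…, 0.46667…, 0.3, 0.20833…, 0.15, 0.09167…, 0.05833…, 0.05, 0.03333…
lx·mx: 0, 0.920833…, 0.98…, 1.08, 0.4375…, 0.69, 0.229167…, 0.198333…, 0.14, 0.086667… → R0 = 4.7625…
x·lx·mx: 0, 0.920833…, 1.96…, 3.24, 1.75…, 3.45, 1.375…, 1.388333…, 1.12, 0.78… → Σ = 15.984167…
T = 15.984167… / 4.7625… = 3.356255… → 3.356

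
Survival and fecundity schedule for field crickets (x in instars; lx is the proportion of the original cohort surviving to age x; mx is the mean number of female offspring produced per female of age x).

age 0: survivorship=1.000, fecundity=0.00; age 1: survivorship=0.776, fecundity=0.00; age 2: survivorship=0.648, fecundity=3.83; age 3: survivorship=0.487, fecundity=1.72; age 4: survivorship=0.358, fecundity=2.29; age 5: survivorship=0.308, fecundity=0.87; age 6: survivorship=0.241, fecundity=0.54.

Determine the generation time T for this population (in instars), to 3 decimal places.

lx·mx: 0, 0, 2.48184, 0.83764, 0.81982, 0.26796, 0.13014 → R0 = 4.5374
x·lx·mx: 0, 0, 4.96368, 2.51292, 3.27928, 1.3398, 0.78084 → Σ = 12.87652
T = 12.87652 / 4.5374 = 2.837863… → 2.838

2.838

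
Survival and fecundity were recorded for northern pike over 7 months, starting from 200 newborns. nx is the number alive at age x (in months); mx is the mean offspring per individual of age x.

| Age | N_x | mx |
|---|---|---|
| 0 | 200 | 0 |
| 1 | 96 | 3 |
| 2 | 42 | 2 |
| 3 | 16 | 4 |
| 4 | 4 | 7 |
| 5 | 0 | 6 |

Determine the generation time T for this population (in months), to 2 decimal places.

1.64

lx = nx/n0 = nx/200: 1, 0.48, 0.21, 0.08, 0.02, 0
lx·mx: 0, 1.44, 0.42, 0.32, 0.14, 0 → R0 = 2.32
x·lx·mx: 0, 1.44, 0.84, 0.96, 0.56, 0 → Σ = 3.8
T = 3.8 / 2.32 = 1.637931… → 1.64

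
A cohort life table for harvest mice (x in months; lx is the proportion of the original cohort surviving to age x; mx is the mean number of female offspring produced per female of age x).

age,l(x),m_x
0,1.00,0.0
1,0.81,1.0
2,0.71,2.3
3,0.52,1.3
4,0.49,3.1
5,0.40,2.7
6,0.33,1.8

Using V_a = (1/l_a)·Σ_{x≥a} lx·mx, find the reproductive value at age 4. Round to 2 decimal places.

6.52

lx·mx for x ≥ 4: 1.519, 1.08, 0.594 → sum = 3.193
V_4 = 3.193 / l_4 = 3.193 / 0.49 = 6.516327… → 6.52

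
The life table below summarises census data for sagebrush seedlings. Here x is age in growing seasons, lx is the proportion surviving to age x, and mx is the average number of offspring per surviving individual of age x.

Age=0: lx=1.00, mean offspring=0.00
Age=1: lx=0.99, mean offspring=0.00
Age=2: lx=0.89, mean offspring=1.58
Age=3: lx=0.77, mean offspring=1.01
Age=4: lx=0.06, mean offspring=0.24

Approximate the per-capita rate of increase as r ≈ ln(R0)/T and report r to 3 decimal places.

0.333

R0 = Σ lx·mx = 0 + 0 + 1.4062 + 0.7777 + 0.0144 = 2.1983
Σ x·lx·mx = 5.2031; T = 5.2031/2.1983 = 2.36687…
r ≈ ln(R0)/T = ln(2.1983)/2.36687… = 0.3328… → 0.333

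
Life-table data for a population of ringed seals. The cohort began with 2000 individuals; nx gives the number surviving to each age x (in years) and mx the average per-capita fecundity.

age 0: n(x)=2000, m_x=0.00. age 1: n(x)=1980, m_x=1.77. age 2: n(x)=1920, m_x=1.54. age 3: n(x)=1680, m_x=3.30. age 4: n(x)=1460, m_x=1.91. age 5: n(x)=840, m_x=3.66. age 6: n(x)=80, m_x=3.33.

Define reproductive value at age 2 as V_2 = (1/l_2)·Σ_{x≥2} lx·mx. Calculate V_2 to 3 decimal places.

lx = nx/n0 = nx/2000: 1, 0.99, 0.96, 0.84, 0.73, 0.42, 0.04
lx·mx for x ≥ 2: 1.4784, 2.772, 1.3943, 1.5372, 0.1332 → sum = 7.3151
V_2 = 7.3151 / l_2 = 7.3151 / 0.96 = 7.619896… → 7.620

7.620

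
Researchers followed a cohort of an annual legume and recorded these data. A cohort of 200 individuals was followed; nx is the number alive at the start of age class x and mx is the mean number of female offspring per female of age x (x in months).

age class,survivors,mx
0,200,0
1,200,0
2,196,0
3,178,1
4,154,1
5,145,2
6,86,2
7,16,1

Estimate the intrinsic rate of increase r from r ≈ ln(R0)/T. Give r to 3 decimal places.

lx = nx/n0 = nx/200: 1, 1, 0.98, 0.89, 0.77, 0.725, 0.43, 0.08
R0 = Σ lx·mx = 0 + 0 + 0 + 0.89 + 0.77 + 1.45 + 0.86 + 0.08 = 4.05
Σ x·lx·mx = 18.72; T = 18.72/4.05 = 4.62222…
r ≈ ln(R0)/T = ln(4.05)/4.62222… = 0.30261… → 0.303

0.303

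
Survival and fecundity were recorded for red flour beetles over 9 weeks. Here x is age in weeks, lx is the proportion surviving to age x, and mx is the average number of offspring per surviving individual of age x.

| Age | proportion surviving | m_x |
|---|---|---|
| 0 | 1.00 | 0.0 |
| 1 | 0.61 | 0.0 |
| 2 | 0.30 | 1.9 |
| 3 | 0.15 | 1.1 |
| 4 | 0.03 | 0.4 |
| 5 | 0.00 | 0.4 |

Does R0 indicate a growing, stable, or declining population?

R0 = Σ lx·mx = 0 + 0 + 0.57 + 0.165 + 0.012 + 0 = 0.747
R0 < 1, so the population is declining.

declining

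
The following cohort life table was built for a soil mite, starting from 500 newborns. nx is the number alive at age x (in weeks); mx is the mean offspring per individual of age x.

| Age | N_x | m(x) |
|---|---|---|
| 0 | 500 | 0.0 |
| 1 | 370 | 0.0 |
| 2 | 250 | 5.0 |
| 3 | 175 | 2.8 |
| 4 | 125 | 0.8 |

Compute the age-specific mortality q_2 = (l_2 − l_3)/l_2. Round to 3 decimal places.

lx = nx/n0 = nx/500: 1, 0.74, 0.5, 0.35, 0.25
q_2 = (l_2 − l_3) / l_2 = (0.5 − 0.35) / 0.5
     = 0.15 / 0.5 = 0.3 → 0.300

0.300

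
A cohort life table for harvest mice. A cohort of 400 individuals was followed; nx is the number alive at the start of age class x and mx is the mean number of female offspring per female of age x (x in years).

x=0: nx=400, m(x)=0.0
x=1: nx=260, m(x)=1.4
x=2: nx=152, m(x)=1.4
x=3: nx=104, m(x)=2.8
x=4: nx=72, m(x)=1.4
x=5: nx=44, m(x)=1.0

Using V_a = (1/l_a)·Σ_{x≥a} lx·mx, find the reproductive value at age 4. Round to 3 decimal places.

lx = nx/n0 = nx/400: 1, 0.65, 0.38, 0.26, 0.18, 0.11
lx·mx for x ≥ 4: 0.252, 0.11 → sum = 0.362
V_4 = 0.362 / l_4 = 0.362 / 0.18 = 2.011111… → 2.011

2.011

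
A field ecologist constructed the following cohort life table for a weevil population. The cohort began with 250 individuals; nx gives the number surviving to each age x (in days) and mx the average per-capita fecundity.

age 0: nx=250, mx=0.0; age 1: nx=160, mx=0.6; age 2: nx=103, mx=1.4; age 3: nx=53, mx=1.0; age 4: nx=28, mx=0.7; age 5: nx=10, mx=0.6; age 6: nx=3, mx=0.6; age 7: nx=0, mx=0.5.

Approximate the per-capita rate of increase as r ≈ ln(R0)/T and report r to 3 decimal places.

0.120

lx = nx/n0 = nx/250: 1, 0.64, 0.412, 0.212, 0.112, 0.04, 0.012, 0
R0 = Σ lx·mx = 0 + 0.384 + 0.5768 + 0.212 + 0.0784 + 0.024 + 0.0072 + 0 = 1.2824
Σ x·lx·mx = 2.6504; T = 2.6504/1.2824 = 2.06675…
r ≈ ln(R0)/T = ln(1.2824)/2.06675… = 0.12035… → 0.120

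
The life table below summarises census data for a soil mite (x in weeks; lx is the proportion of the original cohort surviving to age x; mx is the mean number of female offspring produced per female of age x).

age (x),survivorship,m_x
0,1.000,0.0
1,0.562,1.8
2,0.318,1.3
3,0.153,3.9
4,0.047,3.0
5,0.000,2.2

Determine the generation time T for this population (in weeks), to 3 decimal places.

lx·mx: 0, 1.0116, 0.4134, 0.5967, 0.141, 0 → R0 = 2.1627
x·lx·mx: 0, 1.0116, 0.8268, 1.7901, 0.564, 0 → Σ = 4.1925
T = 4.1925 / 2.1627 = 1.938549… → 1.939

1.939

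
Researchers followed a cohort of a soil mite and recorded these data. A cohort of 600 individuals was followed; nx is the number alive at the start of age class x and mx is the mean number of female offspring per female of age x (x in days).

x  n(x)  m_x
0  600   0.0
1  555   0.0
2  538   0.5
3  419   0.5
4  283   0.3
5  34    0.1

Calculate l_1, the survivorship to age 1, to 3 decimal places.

0.925

l_1 = n_1/n_0 = 555/600 = 0.925 → 0.925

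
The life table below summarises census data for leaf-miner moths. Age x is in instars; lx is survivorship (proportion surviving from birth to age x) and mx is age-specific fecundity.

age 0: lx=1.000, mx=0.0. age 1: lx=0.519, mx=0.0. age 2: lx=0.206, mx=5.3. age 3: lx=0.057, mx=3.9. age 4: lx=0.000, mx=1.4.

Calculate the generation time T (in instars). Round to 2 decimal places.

2.17

lx·mx: 0, 0, 1.0918, 0.2223, 0 → R0 = 1.3141
x·lx·mx: 0, 0, 2.1836, 0.6669, 0 → Σ = 2.8505
T = 2.8505 / 1.3141 = 2.169165… → 2.17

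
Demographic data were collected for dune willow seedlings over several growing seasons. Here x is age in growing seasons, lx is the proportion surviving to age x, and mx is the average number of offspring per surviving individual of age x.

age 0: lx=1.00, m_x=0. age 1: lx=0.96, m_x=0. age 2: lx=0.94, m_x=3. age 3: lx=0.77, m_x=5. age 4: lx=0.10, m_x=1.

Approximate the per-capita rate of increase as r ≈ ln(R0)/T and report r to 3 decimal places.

0.736

R0 = Σ lx·mx = 0 + 0 + 2.82 + 3.85 + 0.1 = 6.77
Σ x·lx·mx = 17.59; T = 17.59/6.77 = 2.59823…
r ≈ ln(R0)/T = ln(6.77)/2.59823… = 0.73608… → 0.736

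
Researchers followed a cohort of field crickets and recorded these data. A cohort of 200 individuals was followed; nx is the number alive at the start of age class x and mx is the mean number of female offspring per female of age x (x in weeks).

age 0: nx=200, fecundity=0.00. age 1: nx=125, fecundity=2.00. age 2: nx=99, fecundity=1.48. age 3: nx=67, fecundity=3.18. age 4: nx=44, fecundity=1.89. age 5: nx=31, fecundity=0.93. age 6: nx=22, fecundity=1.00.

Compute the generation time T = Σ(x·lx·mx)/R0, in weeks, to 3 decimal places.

lx = nx/n0 = nx/200: 1, 0.625, 0.495, 0.335, 0.22, 0.155, 0.11
lx·mx: 0, 1.25, 0.7326, 1.0653, 0.4158, 0.14415, 0.11 → R0 = 3.71785
x·lx·mx: 0, 1.25, 1.4652, 3.1959, 1.6632, 0.72075, 0.66 → Σ = 8.95505
T = 8.95505 / 3.71785 = 2.408664… → 2.409

2.409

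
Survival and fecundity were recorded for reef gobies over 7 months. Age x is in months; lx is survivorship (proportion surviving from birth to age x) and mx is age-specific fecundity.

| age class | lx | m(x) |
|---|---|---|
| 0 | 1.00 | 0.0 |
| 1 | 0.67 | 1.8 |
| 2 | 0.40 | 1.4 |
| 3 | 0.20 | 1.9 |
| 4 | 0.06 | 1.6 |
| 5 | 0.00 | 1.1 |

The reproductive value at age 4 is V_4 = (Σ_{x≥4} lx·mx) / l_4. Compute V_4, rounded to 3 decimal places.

lx·mx for x ≥ 4: 0.096, 0 → sum = 0.096
V_4 = 0.096 / l_4 = 0.096 / 0.06 = 1.6 → 1.600

1.600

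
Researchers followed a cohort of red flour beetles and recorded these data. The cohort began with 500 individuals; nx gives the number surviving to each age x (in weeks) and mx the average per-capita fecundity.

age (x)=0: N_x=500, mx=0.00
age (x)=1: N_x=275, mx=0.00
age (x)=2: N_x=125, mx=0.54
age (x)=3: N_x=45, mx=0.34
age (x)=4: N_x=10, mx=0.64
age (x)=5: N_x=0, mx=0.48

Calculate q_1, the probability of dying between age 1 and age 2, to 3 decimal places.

lx = nx/n0 = nx/500: 1, 0.55, 0.25, 0.09, 0.02, 0
q_1 = (l_1 − l_2) / l_1 = (0.55 − 0.25) / 0.55
     = 0.3 / 0.55 = 0.545455… → 0.545

0.545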